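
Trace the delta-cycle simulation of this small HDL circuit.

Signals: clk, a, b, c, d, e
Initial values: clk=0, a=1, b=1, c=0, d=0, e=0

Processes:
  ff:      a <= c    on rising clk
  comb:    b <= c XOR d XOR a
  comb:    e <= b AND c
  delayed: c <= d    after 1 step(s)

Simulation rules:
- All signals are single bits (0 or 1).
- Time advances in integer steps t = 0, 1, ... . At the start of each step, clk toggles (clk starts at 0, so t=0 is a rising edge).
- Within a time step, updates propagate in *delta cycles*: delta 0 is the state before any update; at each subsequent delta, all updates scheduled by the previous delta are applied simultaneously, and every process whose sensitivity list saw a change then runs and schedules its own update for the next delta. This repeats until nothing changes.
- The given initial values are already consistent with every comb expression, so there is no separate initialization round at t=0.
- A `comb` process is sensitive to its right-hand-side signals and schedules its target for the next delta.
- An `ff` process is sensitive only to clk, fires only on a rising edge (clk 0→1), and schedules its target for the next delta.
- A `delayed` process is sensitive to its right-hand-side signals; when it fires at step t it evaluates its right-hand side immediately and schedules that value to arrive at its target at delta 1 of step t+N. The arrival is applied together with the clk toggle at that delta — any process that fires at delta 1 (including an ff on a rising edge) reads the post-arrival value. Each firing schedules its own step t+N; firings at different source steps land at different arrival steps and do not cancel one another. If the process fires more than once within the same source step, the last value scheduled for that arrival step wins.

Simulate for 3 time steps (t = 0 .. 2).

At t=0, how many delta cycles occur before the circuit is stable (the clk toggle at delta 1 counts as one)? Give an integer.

[bits: b,c,clk,e,d,a]
t=0: Δ0=100001 Δ1=101001 Δ2=101000 Δ3=001000 | 3Δ
t=1: Δ0=001000 Δ1=000000 | 1Δ
t=2: Δ0=000000 Δ1=001000 | 1Δ

3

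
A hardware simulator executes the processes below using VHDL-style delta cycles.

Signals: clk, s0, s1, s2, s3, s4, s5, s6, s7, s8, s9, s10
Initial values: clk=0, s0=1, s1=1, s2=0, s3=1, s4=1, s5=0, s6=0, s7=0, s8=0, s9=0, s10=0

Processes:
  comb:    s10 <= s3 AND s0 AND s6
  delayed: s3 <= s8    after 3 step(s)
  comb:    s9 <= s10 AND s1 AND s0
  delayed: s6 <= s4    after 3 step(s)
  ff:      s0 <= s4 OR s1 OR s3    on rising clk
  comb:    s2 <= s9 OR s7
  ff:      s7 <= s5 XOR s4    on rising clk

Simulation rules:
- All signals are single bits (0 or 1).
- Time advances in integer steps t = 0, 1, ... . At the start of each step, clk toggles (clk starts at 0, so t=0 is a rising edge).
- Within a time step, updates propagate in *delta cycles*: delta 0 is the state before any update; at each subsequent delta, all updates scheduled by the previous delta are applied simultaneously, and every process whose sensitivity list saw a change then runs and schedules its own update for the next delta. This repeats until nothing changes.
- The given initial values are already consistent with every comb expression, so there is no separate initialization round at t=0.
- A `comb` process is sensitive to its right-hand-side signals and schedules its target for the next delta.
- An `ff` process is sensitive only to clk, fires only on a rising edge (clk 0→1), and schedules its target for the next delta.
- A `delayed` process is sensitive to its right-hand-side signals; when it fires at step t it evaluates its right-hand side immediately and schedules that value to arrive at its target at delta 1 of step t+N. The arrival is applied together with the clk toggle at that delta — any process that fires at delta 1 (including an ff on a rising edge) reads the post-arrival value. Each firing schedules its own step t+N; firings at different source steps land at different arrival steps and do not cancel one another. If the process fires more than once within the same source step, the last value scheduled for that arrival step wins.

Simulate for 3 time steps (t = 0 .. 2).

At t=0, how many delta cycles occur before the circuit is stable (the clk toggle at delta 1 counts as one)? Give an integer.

t=0 Δ0: s6=0 s1=1 s0=1 s10=0 s2=0 s4=1 s9=0 s3=1 clk=0 s5=0 s7=0 s8=0
  Δ1: clk:0→1
  Δ2: s7:0→1
  Δ3: s2:0→1
  (3Δ to stable)
t=1 Δ0: s6=0 s1=1 s0=1 s10=0 s2=1 s4=1 s9=0 s3=1 clk=1 s5=0 s7=1 s8=0
  Δ1: clk:1→0
  (1Δ to stable)
t=2 Δ0: s6=0 s1=1 s0=1 s10=0 s2=1 s4=1 s9=0 s3=1 clk=0 s5=0 s7=1 s8=0
  Δ1: clk:0→1
  (1Δ to stable)

3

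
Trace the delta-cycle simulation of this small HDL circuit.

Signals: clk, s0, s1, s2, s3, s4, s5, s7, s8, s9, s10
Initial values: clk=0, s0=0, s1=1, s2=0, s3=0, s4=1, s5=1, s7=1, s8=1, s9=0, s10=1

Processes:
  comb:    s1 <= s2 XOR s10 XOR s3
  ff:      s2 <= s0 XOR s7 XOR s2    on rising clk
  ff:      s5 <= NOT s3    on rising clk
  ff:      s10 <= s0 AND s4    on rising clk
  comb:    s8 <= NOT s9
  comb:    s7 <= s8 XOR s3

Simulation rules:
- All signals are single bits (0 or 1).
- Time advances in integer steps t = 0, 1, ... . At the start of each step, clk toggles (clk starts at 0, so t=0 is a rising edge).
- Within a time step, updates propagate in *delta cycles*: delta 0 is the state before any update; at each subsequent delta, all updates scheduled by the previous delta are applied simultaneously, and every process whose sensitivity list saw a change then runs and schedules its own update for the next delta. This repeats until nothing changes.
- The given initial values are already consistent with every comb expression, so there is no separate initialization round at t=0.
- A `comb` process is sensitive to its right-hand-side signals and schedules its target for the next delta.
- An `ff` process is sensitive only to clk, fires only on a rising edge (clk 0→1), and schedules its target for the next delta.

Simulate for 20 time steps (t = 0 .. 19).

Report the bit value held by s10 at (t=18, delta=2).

0

t=0 Δ0: s0=0 s1=1 clk=0 s8=1 s9=0 s3=0 s4=1 s7=1 s10=1 s2=0 s5=1
  Δ1: clk:0→1
  Δ2: s10:1→0, s2:0→1
  (2Δ to stable)
t=1 Δ0: s0=0 s1=1 clk=1 s8=1 s9=0 s3=0 s4=1 s7=1 s10=0 s2=1 s5=1
  Δ1: clk:1→0
  (1Δ to stable)
t=2 Δ0: s0=0 s1=1 clk=0 s8=1 s9=0 s3=0 s4=1 s7=1 s10=0 s2=1 s5=1
  Δ1: clk:0→1
  Δ2: s2:1→0
  Δ3: s1:1→0
  (3Δ to stable)
t=3 Δ0: s0=0 s1=0 clk=1 s8=1 s9=0 s3=0 s4=1 s7=1 s10=0 s2=0 s5=1
  Δ1: clk:1→0
  (1Δ to stable)
t=4 Δ0: s0=0 s1=0 clk=0 s8=1 s9=0 s3=0 s4=1 s7=1 s10=0 s2=0 s5=1
  Δ1: clk:0→1
  Δ2: s2:0→1
  Δ3: s1:0→1
  (3Δ to stable)
t=5 Δ0: s0=0 s1=1 clk=1 s8=1 s9=0 s3=0 s4=1 s7=1 s10=0 s2=1 s5=1
  Δ1: clk:1→0
  (1Δ to stable)
t=6 Δ0: s0=0 s1=1 clk=0 s8=1 s9=0 s3=0 s4=1 s7=1 s10=0 s2=1 s5=1
  Δ1: clk:0→1
  Δ2: s2:1→0
  Δ3: s1:1→0
  (3Δ to stable)
t=7 Δ0: s0=0 s1=0 clk=1 s8=1 s9=0 s3=0 s4=1 s7=1 s10=0 s2=0 s5=1
  Δ1: clk:1→0
  (1Δ to stable)
t=8 Δ0: s0=0 s1=0 clk=0 s8=1 s9=0 s3=0 s4=1 s7=1 s10=0 s2=0 s5=1
  Δ1: clk:0→1
  Δ2: s2:0→1
  Δ3: s1:0→1
  (3Δ to stable)
t=9 Δ0: s0=0 s1=1 clk=1 s8=1 s9=0 s3=0 s4=1 s7=1 s10=0 s2=1 s5=1
  Δ1: clk:1→0
  (1Δ to stable)
t=10 Δ0: s0=0 s1=1 clk=0 s8=1 s9=0 s3=0 s4=1 s7=1 s10=0 s2=1 s5=1
  Δ1: clk:0→1
  Δ2: s2:1→0
  Δ3: s1:1→0
  (3Δ to stable)
t=11 Δ0: s0=0 s1=0 clk=1 s8=1 s9=0 s3=0 s4=1 s7=1 s10=0 s2=0 s5=1
  Δ1: clk:1→0
  (1Δ to stable)
t=12 Δ0: s0=0 s1=0 clk=0 s8=1 s9=0 s3=0 s4=1 s7=1 s10=0 s2=0 s5=1
  Δ1: clk:0→1
  Δ2: s2:0→1
  Δ3: s1:0→1
  (3Δ to stable)
t=13 Δ0: s0=0 s1=1 clk=1 s8=1 s9=0 s3=0 s4=1 s7=1 s10=0 s2=1 s5=1
  Δ1: clk:1→0
  (1Δ to stable)
t=14 Δ0: s0=0 s1=1 clk=0 s8=1 s9=0 s3=0 s4=1 s7=1 s10=0 s2=1 s5=1
  Δ1: clk:0→1
  Δ2: s2:1→0
  Δ3: s1:1→0
  (3Δ to stable)
t=15 Δ0: s0=0 s1=0 clk=1 s8=1 s9=0 s3=0 s4=1 s7=1 s10=0 s2=0 s5=1
  Δ1: clk:1→0
  (1Δ to stable)
t=16 Δ0: s0=0 s1=0 clk=0 s8=1 s9=0 s3=0 s4=1 s7=1 s10=0 s2=0 s5=1
  Δ1: clk:0→1
  Δ2: s2:0→1
  Δ3: s1:0→1
  (3Δ to stable)
t=17 Δ0: s0=0 s1=1 clk=1 s8=1 s9=0 s3=0 s4=1 s7=1 s10=0 s2=1 s5=1
  Δ1: clk:1→0
  (1Δ to stable)
t=18 Δ0: s0=0 s1=1 clk=0 s8=1 s9=0 s3=0 s4=1 s7=1 s10=0 s2=1 s5=1
  Δ1: clk:0→1
  Δ2: s2:1→0
  Δ3: s1:1→0
  (3Δ to stable)
t=19 Δ0: s0=0 s1=0 clk=1 s8=1 s9=0 s3=0 s4=1 s7=1 s10=0 s2=0 s5=1
  Δ1: clk:1→0
  (1Δ to stable)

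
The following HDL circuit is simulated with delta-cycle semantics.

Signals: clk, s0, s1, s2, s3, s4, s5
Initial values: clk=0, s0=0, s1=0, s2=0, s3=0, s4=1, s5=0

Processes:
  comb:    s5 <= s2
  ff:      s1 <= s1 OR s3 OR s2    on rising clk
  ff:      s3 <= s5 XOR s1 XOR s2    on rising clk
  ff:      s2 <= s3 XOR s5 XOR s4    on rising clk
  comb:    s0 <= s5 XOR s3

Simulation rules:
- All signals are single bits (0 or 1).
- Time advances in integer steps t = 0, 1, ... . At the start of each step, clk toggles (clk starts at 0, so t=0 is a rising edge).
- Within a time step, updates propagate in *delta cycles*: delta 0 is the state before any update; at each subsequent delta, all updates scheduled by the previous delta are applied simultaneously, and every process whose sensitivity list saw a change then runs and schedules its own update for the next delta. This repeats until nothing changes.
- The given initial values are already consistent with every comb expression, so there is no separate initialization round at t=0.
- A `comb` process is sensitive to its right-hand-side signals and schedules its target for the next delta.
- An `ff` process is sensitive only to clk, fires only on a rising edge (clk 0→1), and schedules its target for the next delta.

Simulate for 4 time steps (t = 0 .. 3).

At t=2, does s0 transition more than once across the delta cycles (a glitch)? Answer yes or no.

[bits: s0,s3,s5,s2,s4,clk,s1]
t=0: Δ0=0000100 Δ1=0000110 Δ2=0001110 Δ3=0011110 Δ4=1011110 | 4Δ
t=1: Δ0=1011110 Δ1=1011100 | 1Δ
t=2: Δ0=1011100 Δ1=1011110 Δ2=1010111 Δ3=1000111 Δ4=0000111 | 4Δ
t=3: Δ0=0000111 Δ1=0000101 | 1Δ

no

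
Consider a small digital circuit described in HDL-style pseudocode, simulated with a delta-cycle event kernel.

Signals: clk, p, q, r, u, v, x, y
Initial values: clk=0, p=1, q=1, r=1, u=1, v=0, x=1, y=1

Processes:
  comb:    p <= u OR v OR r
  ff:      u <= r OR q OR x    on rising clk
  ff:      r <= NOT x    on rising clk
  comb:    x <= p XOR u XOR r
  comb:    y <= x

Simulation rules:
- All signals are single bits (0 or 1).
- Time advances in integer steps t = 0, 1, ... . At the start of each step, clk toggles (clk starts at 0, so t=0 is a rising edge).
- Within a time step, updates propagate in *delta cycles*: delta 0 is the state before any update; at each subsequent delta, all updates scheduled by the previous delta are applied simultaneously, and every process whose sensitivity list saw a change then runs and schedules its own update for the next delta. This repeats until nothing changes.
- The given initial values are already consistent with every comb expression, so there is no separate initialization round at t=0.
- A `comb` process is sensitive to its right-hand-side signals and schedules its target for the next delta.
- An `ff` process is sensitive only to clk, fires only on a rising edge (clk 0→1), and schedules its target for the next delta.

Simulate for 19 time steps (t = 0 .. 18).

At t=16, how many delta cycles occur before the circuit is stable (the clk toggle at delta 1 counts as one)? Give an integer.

4

t=0 Δ0: q=1 r=1 clk=0 v=0 y=1 x=1 p=1 u=1
  Δ1: clk:0→1
  Δ2: r:1→0
  Δ3: x:1→0
  Δ4: y:1→0
  (4Δ to stable)
t=1 Δ0: q=1 r=0 clk=1 v=0 y=0 x=0 p=1 u=1
  Δ1: clk:1→0
  (1Δ to stable)
t=2 Δ0: q=1 r=0 clk=0 v=0 y=0 x=0 p=1 u=1
  Δ1: clk:0→1
  Δ2: r:0→1
  Δ3: x:0→1
  Δ4: y:0→1
  (4Δ to stable)
t=3 Δ0: q=1 r=1 clk=1 v=0 y=1 x=1 p=1 u=1
  Δ1: clk:1→0
  (1Δ to stable)
t=4 Δ0: q=1 r=1 clk=0 v=0 y=1 x=1 p=1 u=1
  Δ1: clk:0→1
  Δ2: r:1→0
  Δ3: x:1→0
  Δ4: y:1→0
  (4Δ to stable)
t=5 Δ0: q=1 r=0 clk=1 v=0 y=0 x=0 p=1 u=1
  Δ1: clk:1→0
  (1Δ to stable)
t=6 Δ0: q=1 r=0 clk=0 v=0 y=0 x=0 p=1 u=1
  Δ1: clk:0→1
  Δ2: r:0→1
  Δ3: x:0→1
  Δ4: y:0→1
  (4Δ to stable)
t=7 Δ0: q=1 r=1 clk=1 v=0 y=1 x=1 p=1 u=1
  Δ1: clk:1→0
  (1Δ to stable)
t=8 Δ0: q=1 r=1 clk=0 v=0 y=1 x=1 p=1 u=1
  Δ1: clk:0→1
  Δ2: r:1→0
  Δ3: x:1→0
  Δ4: y:1→0
  (4Δ to stable)
t=9 Δ0: q=1 r=0 clk=1 v=0 y=0 x=0 p=1 u=1
  Δ1: clk:1→0
  (1Δ to stable)
t=10 Δ0: q=1 r=0 clk=0 v=0 y=0 x=0 p=1 u=1
  Δ1: clk:0→1
  Δ2: r:0→1
  Δ3: x:0→1
  Δ4: y:0→1
  (4Δ to stable)
t=11 Δ0: q=1 r=1 clk=1 v=0 y=1 x=1 p=1 u=1
  Δ1: clk:1→0
  (1Δ to stable)
t=12 Δ0: q=1 r=1 clk=0 v=0 y=1 x=1 p=1 u=1
  Δ1: clk:0→1
  Δ2: r:1→0
  Δ3: x:1→0
  Δ4: y:1→0
  (4Δ to stable)
t=13 Δ0: q=1 r=0 clk=1 v=0 y=0 x=0 p=1 u=1
  Δ1: clk:1→0
  (1Δ to stable)
t=14 Δ0: q=1 r=0 clk=0 v=0 y=0 x=0 p=1 u=1
  Δ1: clk:0→1
  Δ2: r:0→1
  Δ3: x:0→1
  Δ4: y:0→1
  (4Δ to stable)
t=15 Δ0: q=1 r=1 clk=1 v=0 y=1 x=1 p=1 u=1
  Δ1: clk:1→0
  (1Δ to stable)
t=16 Δ0: q=1 r=1 clk=0 v=0 y=1 x=1 p=1 u=1
  Δ1: clk:0→1
  Δ2: r:1→0
  Δ3: x:1→0
  Δ4: y:1→0
  (4Δ to stable)
t=17 Δ0: q=1 r=0 clk=1 v=0 y=0 x=0 p=1 u=1
  Δ1: clk:1→0
  (1Δ to stable)
t=18 Δ0: q=1 r=0 clk=0 v=0 y=0 x=0 p=1 u=1
  Δ1: clk:0→1
  Δ2: r:0→1
  Δ3: x:0→1
  Δ4: y:0→1
  (4Δ to stable)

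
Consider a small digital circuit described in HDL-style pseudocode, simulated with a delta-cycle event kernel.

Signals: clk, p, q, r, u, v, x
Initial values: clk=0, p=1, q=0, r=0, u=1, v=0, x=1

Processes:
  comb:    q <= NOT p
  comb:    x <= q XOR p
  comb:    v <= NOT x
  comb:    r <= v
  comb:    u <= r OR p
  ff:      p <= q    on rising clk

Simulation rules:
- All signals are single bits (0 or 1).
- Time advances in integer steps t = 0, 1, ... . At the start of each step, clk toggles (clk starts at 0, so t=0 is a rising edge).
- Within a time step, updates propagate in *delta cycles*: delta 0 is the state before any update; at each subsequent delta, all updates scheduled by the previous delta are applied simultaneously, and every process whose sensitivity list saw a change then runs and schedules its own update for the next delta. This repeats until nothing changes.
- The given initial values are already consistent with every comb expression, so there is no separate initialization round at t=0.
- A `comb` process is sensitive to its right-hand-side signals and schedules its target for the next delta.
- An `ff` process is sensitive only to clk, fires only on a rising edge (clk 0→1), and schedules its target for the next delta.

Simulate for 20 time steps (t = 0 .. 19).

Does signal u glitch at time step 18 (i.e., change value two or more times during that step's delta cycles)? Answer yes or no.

t=0 Δ0: x=1 u=1 clk=0 r=0 v=0 p=1 q=0
  Δ1: clk:0→1
  Δ2: p:1→0
  Δ3: x:1→0, u:1→0, q:0→1
  Δ4: x:0→1, v:0→1
  Δ5: r:0→1, v:1→0
  Δ6: u:0→1, r:1→0
  Δ7: u:1→0
  (7Δ to stable)
t=1 Δ0: x=1 u=0 clk=1 r=0 v=0 p=0 q=1
  Δ1: clk:1→0
  (1Δ to stable)
t=2 Δ0: x=1 u=0 clk=0 r=0 v=0 p=0 q=1
  Δ1: clk:0→1
  Δ2: p:0→1
  Δ3: x:1→0, u:0→1, q:1→0
  Δ4: x:0→1, v:0→1
  Δ5: r:0→1, v:1→0
  Δ6: r:1→0
  (6Δ to stable)
t=3 Δ0: x=1 u=1 clk=1 r=0 v=0 p=1 q=0
  Δ1: clk:1→0
  (1Δ to stable)
t=4 Δ0: x=1 u=1 clk=0 r=0 v=0 p=1 q=0
  Δ1: clk:0→1
  Δ2: p:1→0
  Δ3: x:1→0, u:1→0, q:0→1
  Δ4: x:0→1, v:0→1
  Δ5: r:0→1, v:1→0
  Δ6: u:0→1, r:1→0
  Δ7: u:1→0
  (7Δ to stable)
t=5 Δ0: x=1 u=0 clk=1 r=0 v=0 p=0 q=1
  Δ1: clk:1→0
  (1Δ to stable)
t=6 Δ0: x=1 u=0 clk=0 r=0 v=0 p=0 q=1
  Δ1: clk:0→1
  Δ2: p:0→1
  Δ3: x:1→0, u:0→1, q:1→0
  Δ4: x:0→1, v:0→1
  Δ5: r:0→1, v:1→0
  Δ6: r:1→0
  (6Δ to stable)
t=7 Δ0: x=1 u=1 clk=1 r=0 v=0 p=1 q=0
  Δ1: clk:1→0
  (1Δ to stable)
t=8 Δ0: x=1 u=1 clk=0 r=0 v=0 p=1 q=0
  Δ1: clk:0→1
  Δ2: p:1→0
  Δ3: x:1→0, u:1→0, q:0→1
  Δ4: x:0→1, v:0→1
  Δ5: r:0→1, v:1→0
  Δ6: u:0→1, r:1→0
  Δ7: u:1→0
  (7Δ to stable)
t=9 Δ0: x=1 u=0 clk=1 r=0 v=0 p=0 q=1
  Δ1: clk:1→0
  (1Δ to stable)
t=10 Δ0: x=1 u=0 clk=0 r=0 v=0 p=0 q=1
  Δ1: clk:0→1
  Δ2: p:0→1
  Δ3: x:1→0, u:0→1, q:1→0
  Δ4: x:0→1, v:0→1
  Δ5: r:0→1, v:1→0
  Δ6: r:1→0
  (6Δ to stable)
t=11 Δ0: x=1 u=1 clk=1 r=0 v=0 p=1 q=0
  Δ1: clk:1→0
  (1Δ to stable)
t=12 Δ0: x=1 u=1 clk=0 r=0 v=0 p=1 q=0
  Δ1: clk:0→1
  Δ2: p:1→0
  Δ3: x:1→0, u:1→0, q:0→1
  Δ4: x:0→1, v:0→1
  Δ5: r:0→1, v:1→0
  Δ6: u:0→1, r:1→0
  Δ7: u:1→0
  (7Δ to stable)
t=13 Δ0: x=1 u=0 clk=1 r=0 v=0 p=0 q=1
  Δ1: clk:1→0
  (1Δ to stable)
t=14 Δ0: x=1 u=0 clk=0 r=0 v=0 p=0 q=1
  Δ1: clk:0→1
  Δ2: p:0→1
  Δ3: x:1→0, u:0→1, q:1→0
  Δ4: x:0→1, v:0→1
  Δ5: r:0→1, v:1→0
  Δ6: r:1→0
  (6Δ to stable)
t=15 Δ0: x=1 u=1 clk=1 r=0 v=0 p=1 q=0
  Δ1: clk:1→0
  (1Δ to stable)
t=16 Δ0: x=1 u=1 clk=0 r=0 v=0 p=1 q=0
  Δ1: clk:0→1
  Δ2: p:1→0
  Δ3: x:1→0, u:1→0, q:0→1
  Δ4: x:0→1, v:0→1
  Δ5: r:0→1, v:1→0
  Δ6: u:0→1, r:1→0
  Δ7: u:1→0
  (7Δ to stable)
t=17 Δ0: x=1 u=0 clk=1 r=0 v=0 p=0 q=1
  Δ1: clk:1→0
  (1Δ to stable)
t=18 Δ0: x=1 u=0 clk=0 r=0 v=0 p=0 q=1
  Δ1: clk:0→1
  Δ2: p:0→1
  Δ3: x:1→0, u:0→1, q:1→0
  Δ4: x:0→1, v:0→1
  Δ5: r:0→1, v:1→0
  Δ6: r:1→0
  (6Δ to stable)
t=19 Δ0: x=1 u=1 clk=1 r=0 v=0 p=1 q=0
  Δ1: clk:1→0
  (1Δ to stable)

no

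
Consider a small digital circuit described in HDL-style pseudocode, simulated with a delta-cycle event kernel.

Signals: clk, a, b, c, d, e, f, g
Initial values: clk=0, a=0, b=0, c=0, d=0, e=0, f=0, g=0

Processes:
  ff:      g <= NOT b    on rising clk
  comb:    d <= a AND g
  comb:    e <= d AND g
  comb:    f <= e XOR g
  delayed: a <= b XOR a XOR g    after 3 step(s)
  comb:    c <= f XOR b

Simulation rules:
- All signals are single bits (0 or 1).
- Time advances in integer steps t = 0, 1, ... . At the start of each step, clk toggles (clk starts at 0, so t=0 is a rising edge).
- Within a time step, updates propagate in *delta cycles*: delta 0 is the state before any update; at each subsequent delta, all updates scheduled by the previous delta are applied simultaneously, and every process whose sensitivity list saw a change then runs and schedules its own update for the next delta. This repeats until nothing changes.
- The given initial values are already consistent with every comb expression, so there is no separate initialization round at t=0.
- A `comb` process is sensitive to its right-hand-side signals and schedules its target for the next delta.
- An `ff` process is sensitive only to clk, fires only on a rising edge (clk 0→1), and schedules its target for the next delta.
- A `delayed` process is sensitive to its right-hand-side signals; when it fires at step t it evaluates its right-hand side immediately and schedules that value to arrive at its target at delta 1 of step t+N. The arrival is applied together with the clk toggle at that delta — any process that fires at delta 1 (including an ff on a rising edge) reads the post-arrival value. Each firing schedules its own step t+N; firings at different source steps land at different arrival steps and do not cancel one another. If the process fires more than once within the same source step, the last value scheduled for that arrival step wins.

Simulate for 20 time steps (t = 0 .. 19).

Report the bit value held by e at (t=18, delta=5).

0

t0.Δ0 d=0 f=0 e=0 g=0 b=0 clk=0 a=0 c=0
t0.Δ1 d=0 f=0 e=0 g=0 b=0 clk=1 a=0 c=0
t0.Δ2 d=0 f=0 e=0 g=1 b=0 clk=1 a=0 c=0
t0.Δ3 d=0 f=1 e=0 g=1 b=0 clk=1 a=0 c=0
t0.Δ4 d=0 f=1 e=0 g=1 b=0 clk=1 a=0 c=1
t1.Δ0 d=0 f=1 e=0 g=1 b=0 clk=1 a=0 c=1
t1.Δ1 d=0 f=1 e=0 g=1 b=0 clk=0 a=0 c=1
t2.Δ0 d=0 f=1 e=0 g=1 b=0 clk=0 a=0 c=1
t2.Δ1 d=0 f=1 e=0 g=1 b=0 clk=1 a=0 c=1
t3.Δ0 d=0 f=1 e=0 g=1 b=0 clk=1 a=0 c=1
t3.Δ1 d=0 f=1 e=0 g=1 b=0 clk=0 a=1 c=1
t3.Δ2 d=1 f=1 e=0 g=1 b=0 clk=0 a=1 c=1
t3.Δ3 d=1 f=1 e=1 g=1 b=0 clk=0 a=1 c=1
t3.Δ4 d=1 f=0 e=1 g=1 b=0 clk=0 a=1 c=1
t3.Δ5 d=1 f=0 e=1 g=1 b=0 clk=0 a=1 c=0
t4.Δ0 d=1 f=0 e=1 g=1 b=0 clk=0 a=1 c=0
t4.Δ1 d=1 f=0 e=1 g=1 b=0 clk=1 a=1 c=0
t5.Δ0 d=1 f=0 e=1 g=1 b=0 clk=1 a=1 c=0
t5.Δ1 d=1 f=0 e=1 g=1 b=0 clk=0 a=1 c=0
t6.Δ0 d=1 f=0 e=1 g=1 b=0 clk=0 a=1 c=0
t6.Δ1 d=1 f=0 e=1 g=1 b=0 clk=1 a=0 c=0
t6.Δ2 d=0 f=0 e=1 g=1 b=0 clk=1 a=0 c=0
t6.Δ3 d=0 f=0 e=0 g=1 b=0 clk=1 a=0 c=0
t6.Δ4 d=0 f=1 e=0 g=1 b=0 clk=1 a=0 c=0
t6.Δ5 d=0 f=1 e=0 g=1 b=0 clk=1 a=0 c=1
t7.Δ0 d=0 f=1 e=0 g=1 b=0 clk=1 a=0 c=1
t7.Δ1 d=0 f=1 e=0 g=1 b=0 clk=0 a=0 c=1
t8.Δ0 d=0 f=1 e=0 g=1 b=0 clk=0 a=0 c=1
t8.Δ1 d=0 f=1 e=0 g=1 b=0 clk=1 a=0 c=1
t9.Δ0 d=0 f=1 e=0 g=1 b=0 clk=1 a=0 c=1
t9.Δ1 d=0 f=1 e=0 g=1 b=0 clk=0 a=1 c=1
t9.Δ2 d=1 f=1 e=0 g=1 b=0 clk=0 a=1 c=1
t9.Δ3 d=1 f=1 e=1 g=1 b=0 clk=0 a=1 c=1
t9.Δ4 d=1 f=0 e=1 g=1 b=0 clk=0 a=1 c=1
t9.Δ5 d=1 f=0 e=1 g=1 b=0 clk=0 a=1 c=0
t10.Δ0 d=1 f=0 e=1 g=1 b=0 clk=0 a=1 c=0
t10.Δ1 d=1 f=0 e=1 g=1 b=0 clk=1 a=1 c=0
t11.Δ0 d=1 f=0 e=1 g=1 b=0 clk=1 a=1 c=0
t11.Δ1 d=1 f=0 e=1 g=1 b=0 clk=0 a=1 c=0
t12.Δ0 d=1 f=0 e=1 g=1 b=0 clk=0 a=1 c=0
t12.Δ1 d=1 f=0 e=1 g=1 b=0 clk=1 a=0 c=0
t12.Δ2 d=0 f=0 e=1 g=1 b=0 clk=1 a=0 c=0
t12.Δ3 d=0 f=0 e=0 g=1 b=0 clk=1 a=0 c=0
t12.Δ4 d=0 f=1 e=0 g=1 b=0 clk=1 a=0 c=0
t12.Δ5 d=0 f=1 e=0 g=1 b=0 clk=1 a=0 c=1
t13.Δ0 d=0 f=1 e=0 g=1 b=0 clk=1 a=0 c=1
t13.Δ1 d=0 f=1 e=0 g=1 b=0 clk=0 a=0 c=1
t14.Δ0 d=0 f=1 e=0 g=1 b=0 clk=0 a=0 c=1
t14.Δ1 d=0 f=1 e=0 g=1 b=0 clk=1 a=0 c=1
t15.Δ0 d=0 f=1 e=0 g=1 b=0 clk=1 a=0 c=1
t15.Δ1 d=0 f=1 e=0 g=1 b=0 clk=0 a=1 c=1
t15.Δ2 d=1 f=1 e=0 g=1 b=0 clk=0 a=1 c=1
t15.Δ3 d=1 f=1 e=1 g=1 b=0 clk=0 a=1 c=1
t15.Δ4 d=1 f=0 e=1 g=1 b=0 clk=0 a=1 c=1
t15.Δ5 d=1 f=0 e=1 g=1 b=0 clk=0 a=1 c=0
t16.Δ0 d=1 f=0 e=1 g=1 b=0 clk=0 a=1 c=0
t16.Δ1 d=1 f=0 e=1 g=1 b=0 clk=1 a=1 c=0
t17.Δ0 d=1 f=0 e=1 g=1 b=0 clk=1 a=1 c=0
t17.Δ1 d=1 f=0 e=1 g=1 b=0 clk=0 a=1 c=0
t18.Δ0 d=1 f=0 e=1 g=1 b=0 clk=0 a=1 c=0
t18.Δ1 d=1 f=0 e=1 g=1 b=0 clk=1 a=0 c=0
t18.Δ2 d=0 f=0 e=1 g=1 b=0 clk=1 a=0 c=0
t18.Δ3 d=0 f=0 e=0 g=1 b=0 clk=1 a=0 c=0
t18.Δ4 d=0 f=1 e=0 g=1 b=0 clk=1 a=0 c=0
t18.Δ5 d=0 f=1 e=0 g=1 b=0 clk=1 a=0 c=1
t19.Δ0 d=0 f=1 e=0 g=1 b=0 clk=1 a=0 c=1
t19.Δ1 d=0 f=1 e=0 g=1 b=0 clk=0 a=0 c=1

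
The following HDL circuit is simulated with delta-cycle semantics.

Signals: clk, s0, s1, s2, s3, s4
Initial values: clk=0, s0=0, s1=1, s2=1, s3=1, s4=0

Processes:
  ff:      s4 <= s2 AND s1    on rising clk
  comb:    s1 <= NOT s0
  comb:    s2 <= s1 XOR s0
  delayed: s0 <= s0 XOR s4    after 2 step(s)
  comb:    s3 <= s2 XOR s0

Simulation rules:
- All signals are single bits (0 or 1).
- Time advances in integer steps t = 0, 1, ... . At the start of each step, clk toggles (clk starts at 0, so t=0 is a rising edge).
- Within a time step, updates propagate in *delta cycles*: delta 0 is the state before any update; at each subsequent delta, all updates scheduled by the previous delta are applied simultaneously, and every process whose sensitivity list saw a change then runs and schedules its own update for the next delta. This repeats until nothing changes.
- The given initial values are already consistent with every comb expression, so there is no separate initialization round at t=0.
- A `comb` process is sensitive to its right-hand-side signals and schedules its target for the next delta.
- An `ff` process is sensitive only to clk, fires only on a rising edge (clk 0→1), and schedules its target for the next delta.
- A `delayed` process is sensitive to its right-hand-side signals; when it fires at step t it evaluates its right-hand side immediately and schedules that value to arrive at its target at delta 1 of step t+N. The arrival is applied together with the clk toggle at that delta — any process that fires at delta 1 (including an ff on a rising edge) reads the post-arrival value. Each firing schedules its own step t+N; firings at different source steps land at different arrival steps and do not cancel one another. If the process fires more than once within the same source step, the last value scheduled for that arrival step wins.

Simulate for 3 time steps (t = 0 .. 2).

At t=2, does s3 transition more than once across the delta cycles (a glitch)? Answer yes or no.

t=0 Δ0: s2=1 s0=0 clk=0 s1=1 s3=1 s4=0
  Δ1: clk:0→1
  Δ2: s4:0→1
  (2Δ to stable)
t=1 Δ0: s2=1 s0=0 clk=1 s1=1 s3=1 s4=1
  Δ1: clk:1→0
  (1Δ to stable)
t=2 Δ0: s2=1 s0=0 clk=0 s1=1 s3=1 s4=1
  Δ1: s0:0→1, clk:0→1
  Δ2: s2:1→0, s1:1→0, s3:1→0
  Δ3: s2:0→1, s3:0→1
  Δ4: s3:1→0
  (4Δ to stable)

yes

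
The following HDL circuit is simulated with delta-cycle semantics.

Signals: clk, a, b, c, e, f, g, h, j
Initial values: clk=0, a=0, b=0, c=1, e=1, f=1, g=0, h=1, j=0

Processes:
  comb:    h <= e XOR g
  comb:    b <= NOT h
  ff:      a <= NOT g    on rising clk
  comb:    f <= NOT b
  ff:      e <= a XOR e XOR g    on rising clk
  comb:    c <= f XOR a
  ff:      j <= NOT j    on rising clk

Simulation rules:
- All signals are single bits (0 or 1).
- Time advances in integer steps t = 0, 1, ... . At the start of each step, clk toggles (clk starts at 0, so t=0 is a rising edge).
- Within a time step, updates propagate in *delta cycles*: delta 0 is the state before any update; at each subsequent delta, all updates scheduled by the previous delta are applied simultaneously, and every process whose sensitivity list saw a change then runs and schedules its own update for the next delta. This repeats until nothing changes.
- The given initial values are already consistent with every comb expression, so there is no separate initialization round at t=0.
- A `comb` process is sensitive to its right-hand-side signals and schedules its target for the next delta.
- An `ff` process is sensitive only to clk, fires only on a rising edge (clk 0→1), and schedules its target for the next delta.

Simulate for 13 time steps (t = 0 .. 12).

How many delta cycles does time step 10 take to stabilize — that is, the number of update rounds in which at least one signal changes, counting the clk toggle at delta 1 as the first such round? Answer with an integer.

6

t0.Δ0 h=1 clk=0 f=1 a=0 b=0 c=1 j=0 g=0 e=1
t0.Δ1 h=1 clk=1 f=1 a=0 b=0 c=1 j=0 g=0 e=1
t0.Δ2 h=1 clk=1 f=1 a=1 b=0 c=1 j=1 g=0 e=1
t0.Δ3 h=1 clk=1 f=1 a=1 b=0 c=0 j=1 g=0 e=1
t1.Δ0 h=1 clk=1 f=1 a=1 b=0 c=0 j=1 g=0 e=1
t1.Δ1 h=1 clk=0 f=1 a=1 b=0 c=0 j=1 g=0 e=1
t2.Δ0 h=1 clk=0 f=1 a=1 b=0 c=0 j=1 g=0 e=1
t2.Δ1 h=1 clk=1 f=1 a=1 b=0 c=0 j=1 g=0 e=1
t2.Δ2 h=1 clk=1 f=1 a=1 b=0 c=0 j=0 g=0 e=0
t2.Δ3 h=0 clk=1 f=1 a=1 b=0 c=0 j=0 g=0 e=0
t2.Δ4 h=0 clk=1 f=1 a=1 b=1 c=0 j=0 g=0 e=0
t2.Δ5 h=0 clk=1 f=0 a=1 b=1 c=0 j=0 g=0 e=0
t2.Δ6 h=0 clk=1 f=0 a=1 b=1 c=1 j=0 g=0 e=0
t3.Δ0 h=0 clk=1 f=0 a=1 b=1 c=1 j=0 g=0 e=0
t3.Δ1 h=0 clk=0 f=0 a=1 b=1 c=1 j=0 g=0 e=0
t4.Δ0 h=0 clk=0 f=0 a=1 b=1 c=1 j=0 g=0 e=0
t4.Δ1 h=0 clk=1 f=0 a=1 b=1 c=1 j=0 g=0 e=0
t4.Δ2 h=0 clk=1 f=0 a=1 b=1 c=1 j=1 g=0 e=1
t4.Δ3 h=1 clk=1 f=0 a=1 b=1 c=1 j=1 g=0 e=1
t4.Δ4 h=1 clk=1 f=0 a=1 b=0 c=1 j=1 g=0 e=1
t4.Δ5 h=1 clk=1 f=1 a=1 b=0 c=1 j=1 g=0 e=1
t4.Δ6 h=1 clk=1 f=1 a=1 b=0 c=0 j=1 g=0 e=1
t5.Δ0 h=1 clk=1 f=1 a=1 b=0 c=0 j=1 g=0 e=1
t5.Δ1 h=1 clk=0 f=1 a=1 b=0 c=0 j=1 g=0 e=1
t6.Δ0 h=1 clk=0 f=1 a=1 b=0 c=0 j=1 g=0 e=1
t6.Δ1 h=1 clk=1 f=1 a=1 b=0 c=0 j=1 g=0 e=1
t6.Δ2 h=1 clk=1 f=1 a=1 b=0 c=0 j=0 g=0 e=0
t6.Δ3 h=0 clk=1 f=1 a=1 b=0 c=0 j=0 g=0 e=0
t6.Δ4 h=0 clk=1 f=1 a=1 b=1 c=0 j=0 g=0 e=0
t6.Δ5 h=0 clk=1 f=0 a=1 b=1 c=0 j=0 g=0 e=0
t6.Δ6 h=0 clk=1 f=0 a=1 b=1 c=1 j=0 g=0 e=0
t7.Δ0 h=0 clk=1 f=0 a=1 b=1 c=1 j=0 g=0 e=0
t7.Δ1 h=0 clk=0 f=0 a=1 b=1 c=1 j=0 g=0 e=0
t8.Δ0 h=0 clk=0 f=0 a=1 b=1 c=1 j=0 g=0 e=0
t8.Δ1 h=0 clk=1 f=0 a=1 b=1 c=1 j=0 g=0 e=0
t8.Δ2 h=0 clk=1 f=0 a=1 b=1 c=1 j=1 g=0 e=1
t8.Δ3 h=1 clk=1 f=0 a=1 b=1 c=1 j=1 g=0 e=1
t8.Δ4 h=1 clk=1 f=0 a=1 b=0 c=1 j=1 g=0 e=1
t8.Δ5 h=1 clk=1 f=1 a=1 b=0 c=1 j=1 g=0 e=1
t8.Δ6 h=1 clk=1 f=1 a=1 b=0 c=0 j=1 g=0 e=1
t9.Δ0 h=1 clk=1 f=1 a=1 b=0 c=0 j=1 g=0 e=1
t9.Δ1 h=1 clk=0 f=1 a=1 b=0 c=0 j=1 g=0 e=1
t10.Δ0 h=1 clk=0 f=1 a=1 b=0 c=0 j=1 g=0 e=1
t10.Δ1 h=1 clk=1 f=1 a=1 b=0 c=0 j=1 g=0 e=1
t10.Δ2 h=1 clk=1 f=1 a=1 b=0 c=0 j=0 g=0 e=0
t10.Δ3 h=0 clk=1 f=1 a=1 b=0 c=0 j=0 g=0 e=0
t10.Δ4 h=0 clk=1 f=1 a=1 b=1 c=0 j=0 g=0 e=0
t10.Δ5 h=0 clk=1 f=0 a=1 b=1 c=0 j=0 g=0 e=0
t10.Δ6 h=0 clk=1 f=0 a=1 b=1 c=1 j=0 g=0 e=0
t11.Δ0 h=0 clk=1 f=0 a=1 b=1 c=1 j=0 g=0 e=0
t11.Δ1 h=0 clk=0 f=0 a=1 b=1 c=1 j=0 g=0 e=0
t12.Δ0 h=0 clk=0 f=0 a=1 b=1 c=1 j=0 g=0 e=0
t12.Δ1 h=0 clk=1 f=0 a=1 b=1 c=1 j=0 g=0 e=0
t12.Δ2 h=0 clk=1 f=0 a=1 b=1 c=1 j=1 g=0 e=1
t12.Δ3 h=1 clk=1 f=0 a=1 b=1 c=1 j=1 g=0 e=1
t12.Δ4 h=1 clk=1 f=0 a=1 b=0 c=1 j=1 g=0 e=1
t12.Δ5 h=1 clk=1 f=1 a=1 b=0 c=1 j=1 g=0 e=1
t12.Δ6 h=1 clk=1 f=1 a=1 b=0 c=0 j=1 g=0 e=1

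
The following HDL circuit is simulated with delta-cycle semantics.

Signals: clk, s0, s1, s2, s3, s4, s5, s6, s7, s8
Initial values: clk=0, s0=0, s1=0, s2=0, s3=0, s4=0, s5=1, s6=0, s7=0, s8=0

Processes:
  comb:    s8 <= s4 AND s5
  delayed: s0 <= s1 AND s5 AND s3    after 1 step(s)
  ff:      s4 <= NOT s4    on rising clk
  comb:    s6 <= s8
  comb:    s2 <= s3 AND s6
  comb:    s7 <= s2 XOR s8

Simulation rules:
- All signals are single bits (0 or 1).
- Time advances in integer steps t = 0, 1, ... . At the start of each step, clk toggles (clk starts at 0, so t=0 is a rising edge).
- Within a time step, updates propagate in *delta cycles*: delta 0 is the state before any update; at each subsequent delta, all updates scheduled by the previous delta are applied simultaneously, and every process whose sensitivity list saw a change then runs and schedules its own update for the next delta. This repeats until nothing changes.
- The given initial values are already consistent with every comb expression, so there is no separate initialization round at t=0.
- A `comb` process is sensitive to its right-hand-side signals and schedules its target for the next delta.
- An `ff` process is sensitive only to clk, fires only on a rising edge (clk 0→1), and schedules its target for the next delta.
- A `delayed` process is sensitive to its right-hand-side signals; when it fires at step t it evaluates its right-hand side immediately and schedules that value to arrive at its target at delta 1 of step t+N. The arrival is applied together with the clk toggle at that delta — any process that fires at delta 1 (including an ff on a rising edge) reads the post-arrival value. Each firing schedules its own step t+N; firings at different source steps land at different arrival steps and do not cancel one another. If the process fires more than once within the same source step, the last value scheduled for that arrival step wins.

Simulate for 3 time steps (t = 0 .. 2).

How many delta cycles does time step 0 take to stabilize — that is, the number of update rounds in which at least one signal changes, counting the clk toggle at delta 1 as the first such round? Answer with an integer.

t0.Δ0 s8=0 s1=0 s7=0 s2=0 s6=0 s5=1 s4=0 s0=0 clk=0 s3=0
t0.Δ1 s8=0 s1=0 s7=0 s2=0 s6=0 s5=1 s4=0 s0=0 clk=1 s3=0
t0.Δ2 s8=0 s1=0 s7=0 s2=0 s6=0 s5=1 s4=1 s0=0 clk=1 s3=0
t0.Δ3 s8=1 s1=0 s7=0 s2=0 s6=0 s5=1 s4=1 s0=0 clk=1 s3=0
t0.Δ4 s8=1 s1=0 s7=1 s2=0 s6=1 s5=1 s4=1 s0=0 clk=1 s3=0
t1.Δ0 s8=1 s1=0 s7=1 s2=0 s6=1 s5=1 s4=1 s0=0 clk=1 s3=0
t1.Δ1 s8=1 s1=0 s7=1 s2=0 s6=1 s5=1 s4=1 s0=0 clk=0 s3=0
t2.Δ0 s8=1 s1=0 s7=1 s2=0 s6=1 s5=1 s4=1 s0=0 clk=0 s3=0
t2.Δ1 s8=1 s1=0 s7=1 s2=0 s6=1 s5=1 s4=1 s0=0 clk=1 s3=0
t2.Δ2 s8=1 s1=0 s7=1 s2=0 s6=1 s5=1 s4=0 s0=0 clk=1 s3=0
t2.Δ3 s8=0 s1=0 s7=1 s2=0 s6=1 s5=1 s4=0 s0=0 clk=1 s3=0
t2.Δ4 s8=0 s1=0 s7=0 s2=0 s6=0 s5=1 s4=0 s0=0 clk=1 s3=0

4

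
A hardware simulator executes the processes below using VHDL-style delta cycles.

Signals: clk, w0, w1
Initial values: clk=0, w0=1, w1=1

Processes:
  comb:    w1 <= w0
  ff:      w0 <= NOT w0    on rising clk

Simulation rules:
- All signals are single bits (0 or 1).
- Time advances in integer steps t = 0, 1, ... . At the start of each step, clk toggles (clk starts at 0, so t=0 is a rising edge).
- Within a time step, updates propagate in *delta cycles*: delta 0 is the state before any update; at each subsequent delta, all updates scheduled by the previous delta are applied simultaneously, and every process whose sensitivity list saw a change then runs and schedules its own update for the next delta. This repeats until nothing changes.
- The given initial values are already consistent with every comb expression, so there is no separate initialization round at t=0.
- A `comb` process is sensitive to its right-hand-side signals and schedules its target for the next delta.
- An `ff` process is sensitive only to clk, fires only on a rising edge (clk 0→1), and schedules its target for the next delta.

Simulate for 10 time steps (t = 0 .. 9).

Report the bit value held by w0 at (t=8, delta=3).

0

[bits: clk,w1,w0]
t=0: Δ0=011 Δ1=111 Δ2=110 Δ3=100 | 3Δ
t=1: Δ0=100 Δ1=000 | 1Δ
t=2: Δ0=000 Δ1=100 Δ2=101 Δ3=111 | 3Δ
t=3: Δ0=111 Δ1=011 | 1Δ
t=4: Δ0=011 Δ1=111 Δ2=110 Δ3=100 | 3Δ
t=5: Δ0=100 Δ1=000 | 1Δ
t=6: Δ0=000 Δ1=100 Δ2=101 Δ3=111 | 3Δ
t=7: Δ0=111 Δ1=011 | 1Δ
t=8: Δ0=011 Δ1=111 Δ2=110 Δ3=100 | 3Δ
t=9: Δ0=100 Δ1=000 | 1Δ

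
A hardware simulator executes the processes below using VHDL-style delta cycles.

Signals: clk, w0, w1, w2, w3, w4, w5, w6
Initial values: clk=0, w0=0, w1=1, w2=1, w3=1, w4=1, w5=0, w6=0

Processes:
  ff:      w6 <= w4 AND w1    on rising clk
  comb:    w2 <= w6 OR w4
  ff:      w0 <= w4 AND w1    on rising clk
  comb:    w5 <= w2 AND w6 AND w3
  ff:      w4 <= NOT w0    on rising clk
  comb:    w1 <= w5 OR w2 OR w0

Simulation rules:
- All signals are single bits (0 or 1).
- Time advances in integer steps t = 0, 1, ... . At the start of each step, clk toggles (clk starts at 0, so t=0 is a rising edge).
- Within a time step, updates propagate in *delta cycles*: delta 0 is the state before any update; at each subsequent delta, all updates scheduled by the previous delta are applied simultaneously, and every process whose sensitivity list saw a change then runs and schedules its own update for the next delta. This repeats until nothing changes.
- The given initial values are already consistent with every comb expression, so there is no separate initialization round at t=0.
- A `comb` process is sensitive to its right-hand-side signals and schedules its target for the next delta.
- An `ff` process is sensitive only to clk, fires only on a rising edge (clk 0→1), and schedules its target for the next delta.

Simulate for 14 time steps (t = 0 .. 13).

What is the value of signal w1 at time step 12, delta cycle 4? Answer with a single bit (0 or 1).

0

[bits: w2,w6,w4,w1,clk,w0,w3,w5]
t=0: Δ0=10110010 Δ1=10111010 Δ2=11111110 Δ3=11111111 | 3Δ
t=1: Δ0=11111111 Δ1=11110111 | 1Δ
t=2: Δ0=11110111 Δ1=11111111 Δ2=11011111 | 2Δ
t=3: Δ0=11011111 Δ1=11010111 | 1Δ
t=4: Δ0=11010111 Δ1=11011111 Δ2=10011011 Δ3=00011010 Δ4=00001010 | 4Δ
t=5: Δ0=00001010 Δ1=00000010 | 1Δ
t=6: Δ0=00000010 Δ1=00001010 Δ2=00101010 Δ3=10101010 Δ4=10111010 | 4Δ
t=7: Δ0=10111010 Δ1=10110010 | 1Δ
t=8: Δ0=10110010 Δ1=10111010 Δ2=11111110 Δ3=11111111 | 3Δ
t=9: Δ0=11111111 Δ1=11110111 | 1Δ
t=10: Δ0=11110111 Δ1=11111111 Δ2=11011111 | 2Δ
t=11: Δ0=11011111 Δ1=11010111 | 1Δ
t=12: Δ0=11010111 Δ1=11011111 Δ2=10011011 Δ3=00011010 Δ4=00001010 | 4Δ
t=13: Δ0=00001010 Δ1=00000010 | 1Δ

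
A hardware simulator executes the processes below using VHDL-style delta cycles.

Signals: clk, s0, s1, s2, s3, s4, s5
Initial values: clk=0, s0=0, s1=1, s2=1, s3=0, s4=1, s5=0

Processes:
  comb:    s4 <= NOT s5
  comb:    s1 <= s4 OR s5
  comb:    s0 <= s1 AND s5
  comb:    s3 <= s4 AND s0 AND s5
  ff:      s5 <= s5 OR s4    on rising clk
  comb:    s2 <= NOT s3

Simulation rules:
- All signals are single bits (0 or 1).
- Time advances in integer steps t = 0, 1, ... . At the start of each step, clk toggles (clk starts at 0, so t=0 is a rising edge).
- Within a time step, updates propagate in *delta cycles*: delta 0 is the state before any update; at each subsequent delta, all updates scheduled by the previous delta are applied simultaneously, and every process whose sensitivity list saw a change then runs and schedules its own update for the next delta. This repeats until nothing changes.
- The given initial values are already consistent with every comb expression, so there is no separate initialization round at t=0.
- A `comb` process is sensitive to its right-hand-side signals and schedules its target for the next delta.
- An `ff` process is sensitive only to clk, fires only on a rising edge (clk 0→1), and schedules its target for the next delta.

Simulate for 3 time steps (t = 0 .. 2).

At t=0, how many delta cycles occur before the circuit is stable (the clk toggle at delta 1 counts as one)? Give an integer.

t=0 Δ0: s5=0 s2=1 clk=0 s0=0 s1=1 s3=0 s4=1
  Δ1: clk:0→1
  Δ2: s5:0→1
  Δ3: s0:0→1, s4:1→0
  (3Δ to stable)
t=1 Δ0: s5=1 s2=1 clk=1 s0=1 s1=1 s3=0 s4=0
  Δ1: clk:1→0
  (1Δ to stable)
t=2 Δ0: s5=1 s2=1 clk=0 s0=1 s1=1 s3=0 s4=0
  Δ1: clk:0→1
  (1Δ to stable)

3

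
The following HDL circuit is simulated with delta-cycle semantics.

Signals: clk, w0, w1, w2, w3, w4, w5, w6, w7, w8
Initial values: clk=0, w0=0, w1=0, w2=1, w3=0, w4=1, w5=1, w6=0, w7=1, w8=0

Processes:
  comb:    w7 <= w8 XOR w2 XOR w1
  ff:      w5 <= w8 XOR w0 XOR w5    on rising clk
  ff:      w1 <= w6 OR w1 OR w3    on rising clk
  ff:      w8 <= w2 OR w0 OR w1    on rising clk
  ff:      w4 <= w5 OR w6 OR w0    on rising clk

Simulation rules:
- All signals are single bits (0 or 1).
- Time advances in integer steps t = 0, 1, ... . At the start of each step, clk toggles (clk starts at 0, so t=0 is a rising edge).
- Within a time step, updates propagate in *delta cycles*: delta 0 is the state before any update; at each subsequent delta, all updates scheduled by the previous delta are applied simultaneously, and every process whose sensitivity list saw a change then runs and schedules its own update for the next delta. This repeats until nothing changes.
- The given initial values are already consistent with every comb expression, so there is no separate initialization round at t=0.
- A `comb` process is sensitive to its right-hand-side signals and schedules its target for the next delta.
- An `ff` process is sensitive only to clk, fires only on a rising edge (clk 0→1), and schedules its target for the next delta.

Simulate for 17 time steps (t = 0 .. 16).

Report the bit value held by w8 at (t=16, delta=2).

1

t0.Δ0 w6=0 w1=0 clk=0 w4=1 w7=1 w3=0 w2=1 w8=0 w5=1 w0=0
t0.Δ1 w6=0 w1=0 clk=1 w4=1 w7=1 w3=0 w2=1 w8=0 w5=1 w0=0
t0.Δ2 w6=0 w1=0 clk=1 w4=1 w7=1 w3=0 w2=1 w8=1 w5=1 w0=0
t0.Δ3 w6=0 w1=0 clk=1 w4=1 w7=0 w3=0 w2=1 w8=1 w5=1 w0=0
t1.Δ0 w6=0 w1=0 clk=1 w4=1 w7=0 w3=0 w2=1 w8=1 w5=1 w0=0
t1.Δ1 w6=0 w1=0 clk=0 w4=1 w7=0 w3=0 w2=1 w8=1 w5=1 w0=0
t2.Δ0 w6=0 w1=0 clk=0 w4=1 w7=0 w3=0 w2=1 w8=1 w5=1 w0=0
t2.Δ1 w6=0 w1=0 clk=1 w4=1 w7=0 w3=0 w2=1 w8=1 w5=1 w0=0
t2.Δ2 w6=0 w1=0 clk=1 w4=1 w7=0 w3=0 w2=1 w8=1 w5=0 w0=0
t3.Δ0 w6=0 w1=0 clk=1 w4=1 w7=0 w3=0 w2=1 w8=1 w5=0 w0=0
t3.Δ1 w6=0 w1=0 clk=0 w4=1 w7=0 w3=0 w2=1 w8=1 w5=0 w0=0
t4.Δ0 w6=0 w1=0 clk=0 w4=1 w7=0 w3=0 w2=1 w8=1 w5=0 w0=0
t4.Δ1 w6=0 w1=0 clk=1 w4=1 w7=0 w3=0 w2=1 w8=1 w5=0 w0=0
t4.Δ2 w6=0 w1=0 clk=1 w4=0 w7=0 w3=0 w2=1 w8=1 w5=1 w0=0
t5.Δ0 w6=0 w1=0 clk=1 w4=0 w7=0 w3=0 w2=1 w8=1 w5=1 w0=0
t5.Δ1 w6=0 w1=0 clk=0 w4=0 w7=0 w3=0 w2=1 w8=1 w5=1 w0=0
t6.Δ0 w6=0 w1=0 clk=0 w4=0 w7=0 w3=0 w2=1 w8=1 w5=1 w0=0
t6.Δ1 w6=0 w1=0 clk=1 w4=0 w7=0 w3=0 w2=1 w8=1 w5=1 w0=0
t6.Δ2 w6=0 w1=0 clk=1 w4=1 w7=0 w3=0 w2=1 w8=1 w5=0 w0=0
t7.Δ0 w6=0 w1=0 clk=1 w4=1 w7=0 w3=0 w2=1 w8=1 w5=0 w0=0
t7.Δ1 w6=0 w1=0 clk=0 w4=1 w7=0 w3=0 w2=1 w8=1 w5=0 w0=0
t8.Δ0 w6=0 w1=0 clk=0 w4=1 w7=0 w3=0 w2=1 w8=1 w5=0 w0=0
t8.Δ1 w6=0 w1=0 clk=1 w4=1 w7=0 w3=0 w2=1 w8=1 w5=0 w0=0
t8.Δ2 w6=0 w1=0 clk=1 w4=0 w7=0 w3=0 w2=1 w8=1 w5=1 w0=0
t9.Δ0 w6=0 w1=0 clk=1 w4=0 w7=0 w3=0 w2=1 w8=1 w5=1 w0=0
t9.Δ1 w6=0 w1=0 clk=0 w4=0 w7=0 w3=0 w2=1 w8=1 w5=1 w0=0
t10.Δ0 w6=0 w1=0 clk=0 w4=0 w7=0 w3=0 w2=1 w8=1 w5=1 w0=0
t10.Δ1 w6=0 w1=0 clk=1 w4=0 w7=0 w3=0 w2=1 w8=1 w5=1 w0=0
t10.Δ2 w6=0 w1=0 clk=1 w4=1 w7=0 w3=0 w2=1 w8=1 w5=0 w0=0
t11.Δ0 w6=0 w1=0 clk=1 w4=1 w7=0 w3=0 w2=1 w8=1 w5=0 w0=0
t11.Δ1 w6=0 w1=0 clk=0 w4=1 w7=0 w3=0 w2=1 w8=1 w5=0 w0=0
t12.Δ0 w6=0 w1=0 clk=0 w4=1 w7=0 w3=0 w2=1 w8=1 w5=0 w0=0
t12.Δ1 w6=0 w1=0 clk=1 w4=1 w7=0 w3=0 w2=1 w8=1 w5=0 w0=0
t12.Δ2 w6=0 w1=0 clk=1 w4=0 w7=0 w3=0 w2=1 w8=1 w5=1 w0=0
t13.Δ0 w6=0 w1=0 clk=1 w4=0 w7=0 w3=0 w2=1 w8=1 w5=1 w0=0
t13.Δ1 w6=0 w1=0 clk=0 w4=0 w7=0 w3=0 w2=1 w8=1 w5=1 w0=0
t14.Δ0 w6=0 w1=0 clk=0 w4=0 w7=0 w3=0 w2=1 w8=1 w5=1 w0=0
t14.Δ1 w6=0 w1=0 clk=1 w4=0 w7=0 w3=0 w2=1 w8=1 w5=1 w0=0
t14.Δ2 w6=0 w1=0 clk=1 w4=1 w7=0 w3=0 w2=1 w8=1 w5=0 w0=0
t15.Δ0 w6=0 w1=0 clk=1 w4=1 w7=0 w3=0 w2=1 w8=1 w5=0 w0=0
t15.Δ1 w6=0 w1=0 clk=0 w4=1 w7=0 w3=0 w2=1 w8=1 w5=0 w0=0
t16.Δ0 w6=0 w1=0 clk=0 w4=1 w7=0 w3=0 w2=1 w8=1 w5=0 w0=0
t16.Δ1 w6=0 w1=0 clk=1 w4=1 w7=0 w3=0 w2=1 w8=1 w5=0 w0=0
t16.Δ2 w6=0 w1=0 clk=1 w4=0 w7=0 w3=0 w2=1 w8=1 w5=1 w0=0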